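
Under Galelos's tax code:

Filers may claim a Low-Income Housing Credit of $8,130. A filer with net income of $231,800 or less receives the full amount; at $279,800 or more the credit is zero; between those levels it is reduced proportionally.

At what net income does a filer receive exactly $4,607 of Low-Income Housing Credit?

$252,600

$4,607 is 4,607/8,130 of the full $8,130, so 3,523/8,130 of the $48,000 range has been used: income = $231,800 + $48,000 × 3,523/8,130 = $252,600.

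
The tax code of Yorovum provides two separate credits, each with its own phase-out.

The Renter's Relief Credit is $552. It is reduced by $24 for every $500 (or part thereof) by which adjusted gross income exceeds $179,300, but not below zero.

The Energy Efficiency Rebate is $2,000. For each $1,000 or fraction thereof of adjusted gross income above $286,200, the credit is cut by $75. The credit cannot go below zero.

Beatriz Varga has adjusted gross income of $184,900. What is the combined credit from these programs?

Renter's Relief Credit: income exceeds $179,300 by $5,600, which is 12 full-or-partial $500 increments; reduction = 12 × $24 = $288, leaving $264.
Energy Efficiency Rebate: $184,900 is at or below the $286,200 threshold, so the full $2,000 applies.
Total: $264 + $2,000 = $2,264.

$2,264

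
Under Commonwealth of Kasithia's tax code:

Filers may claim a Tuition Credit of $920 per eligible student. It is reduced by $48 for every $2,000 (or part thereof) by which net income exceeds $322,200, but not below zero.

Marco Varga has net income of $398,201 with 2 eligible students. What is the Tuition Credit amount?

$0

Tuition Credit: base = 2 × $920 = $1,840. income exceeds $322,200 by $76,001 → 39 increments × $48 = $1,872 ≥ base, so the credit is $0.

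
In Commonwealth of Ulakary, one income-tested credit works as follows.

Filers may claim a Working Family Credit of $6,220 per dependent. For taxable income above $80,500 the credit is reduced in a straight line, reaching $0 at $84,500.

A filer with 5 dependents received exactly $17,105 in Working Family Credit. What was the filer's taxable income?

Full credit = 5 × $6,220 = $31,100.
$17,105 is 17,105/31,100 of the full $31,100, so 13,995/31,100 of the $4,000 range has been used: income = $80,500 + $4,000 × 13,995/31,100 = $82,300.

$82,300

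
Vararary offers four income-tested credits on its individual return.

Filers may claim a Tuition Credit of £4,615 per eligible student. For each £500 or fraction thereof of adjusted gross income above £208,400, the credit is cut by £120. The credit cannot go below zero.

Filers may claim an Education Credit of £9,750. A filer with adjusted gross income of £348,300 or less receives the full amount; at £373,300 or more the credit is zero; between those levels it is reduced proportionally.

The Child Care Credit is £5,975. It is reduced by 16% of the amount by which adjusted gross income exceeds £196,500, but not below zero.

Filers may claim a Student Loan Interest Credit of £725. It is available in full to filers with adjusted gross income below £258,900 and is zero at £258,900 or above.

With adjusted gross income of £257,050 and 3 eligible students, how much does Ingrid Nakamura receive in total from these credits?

Tuition Credit: base = 3 × £4,615 = £13,845. income exceeds £208,400 by £48,650, which is 98 full-or-partial £500 increments; reduction = 98 × £120 = £11,760, leaving £2,085.
Education Credit: £257,050 is at or below the £348,300 threshold, so the full £9,750 applies.
Child Care Credit: 16% of the £60,550 excess over £196,500 is £9,688 ≥ base, so the credit is £0.
Student Loan Interest Credit: £257,050 is below the £258,900 cutoff, so the full £725 applies.
Total: £2,085 + £9,750 + £0 + £725 = £12,560.

£12,560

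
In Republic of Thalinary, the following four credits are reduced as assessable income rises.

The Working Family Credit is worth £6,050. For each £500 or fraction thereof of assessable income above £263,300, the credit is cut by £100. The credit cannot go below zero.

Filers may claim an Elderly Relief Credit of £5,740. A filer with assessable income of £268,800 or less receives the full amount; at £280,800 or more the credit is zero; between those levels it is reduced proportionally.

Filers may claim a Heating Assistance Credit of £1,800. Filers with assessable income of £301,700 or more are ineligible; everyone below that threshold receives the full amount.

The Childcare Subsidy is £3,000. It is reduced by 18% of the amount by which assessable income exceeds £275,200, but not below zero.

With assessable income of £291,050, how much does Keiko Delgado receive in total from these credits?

£2,397

Working Family Credit: income exceeds £263,300 by £27,750, which is 56 full-or-partial £500 increments; reduction = 56 × £100 = £5,600, leaving £450.
Elderly Relief Credit: £291,050 is at or above £280,800, so the credit is £0.
Heating Assistance Credit: £291,050 is below the £301,700 cutoff, so the full £1,800 applies.
Childcare Subsidy: 18% of the £15,850 excess over £275,200 is £2,853; credit = £3,000 − £2,853 = £147.
Total: £450 + £0 + £1,800 + £147 = £2,397.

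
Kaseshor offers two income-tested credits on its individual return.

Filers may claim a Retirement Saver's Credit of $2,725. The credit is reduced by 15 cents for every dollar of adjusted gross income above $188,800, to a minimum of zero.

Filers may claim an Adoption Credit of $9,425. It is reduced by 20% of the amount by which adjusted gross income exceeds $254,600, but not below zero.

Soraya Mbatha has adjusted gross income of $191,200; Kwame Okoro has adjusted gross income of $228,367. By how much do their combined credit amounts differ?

Soraya ($191,200): Retirement Saver's Credit: 15% of the $2,400 excess over $188,800 is $360; credit = $2,725 − $360 = $2,365. Adoption Credit: $191,200 is at or below the $254,600 threshold, so the full $9,425 applies. total $2,365 + $9,425 = $11,790
Kwame ($228,367): Retirement Saver's Credit: 15% of the $39,567 excess over $188,800 is $5,935.05 ≥ base, so the credit is $0. Adoption Credit: $228,367 is at or below the $254,600 threshold, so the full $9,425 applies. total $0 + $9,425 = $9,425
Difference: |$11,790 − $9,425| = $2,365.

$2,365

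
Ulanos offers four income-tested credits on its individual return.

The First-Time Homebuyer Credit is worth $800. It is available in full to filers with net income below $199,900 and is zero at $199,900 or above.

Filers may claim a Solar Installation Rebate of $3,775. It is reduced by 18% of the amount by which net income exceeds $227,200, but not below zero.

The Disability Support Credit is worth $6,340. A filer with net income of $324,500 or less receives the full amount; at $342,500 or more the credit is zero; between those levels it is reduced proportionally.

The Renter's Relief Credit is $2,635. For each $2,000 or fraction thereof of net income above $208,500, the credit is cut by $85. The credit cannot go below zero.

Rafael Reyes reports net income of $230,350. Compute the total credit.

$11,248

First-Time Homebuyer Credit: $230,350 meets or exceeds the $199,900 cutoff, so the credit is $0.
Solar Installation Rebate: 18% of the $3,150 excess over $227,200 is $567; credit = $3,775 − $567 = $3,208.
Disability Support Credit: $230,350 is at or below the $324,500 threshold, so the full $6,340 applies.
Renter's Relief Credit: income exceeds $208,500 by $21,850, which is 11 full-or-partial $2,000 increments; reduction = 11 × $85 = $935, leaving $1,700.
Total: $0 + $3,208 + $6,340 + $1,700 = $11,248.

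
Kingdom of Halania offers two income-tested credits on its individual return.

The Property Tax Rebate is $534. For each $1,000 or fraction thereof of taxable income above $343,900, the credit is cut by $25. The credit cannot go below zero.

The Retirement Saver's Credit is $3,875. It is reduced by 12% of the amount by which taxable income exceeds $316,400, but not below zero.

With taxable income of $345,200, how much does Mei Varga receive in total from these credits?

Property Tax Rebate: income exceeds $343,900 by $1,300, which is 2 full-or-partial $1,000 increments; reduction = 2 × $25 = $50, leaving $484.
Retirement Saver's Credit: 12% of the $28,800 excess over $316,400 is $3,456; credit = $3,875 − $3,456 = $419.
Total: $484 + $419 = $903.

$903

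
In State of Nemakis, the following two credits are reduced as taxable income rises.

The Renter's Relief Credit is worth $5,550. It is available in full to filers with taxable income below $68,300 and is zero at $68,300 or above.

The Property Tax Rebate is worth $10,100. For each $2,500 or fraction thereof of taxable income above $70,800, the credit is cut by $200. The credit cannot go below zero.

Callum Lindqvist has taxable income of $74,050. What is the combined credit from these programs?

Renter's Relief Credit: $74,050 meets or exceeds the $68,300 cutoff, so the credit is $0.
Property Tax Rebate: income exceeds $70,800 by $3,250, which is 2 full-or-partial $2,500 increments; reduction = 2 × $200 = $400, leaving $9,700.
Total: $0 + $9,700 = $9,700.

$9,700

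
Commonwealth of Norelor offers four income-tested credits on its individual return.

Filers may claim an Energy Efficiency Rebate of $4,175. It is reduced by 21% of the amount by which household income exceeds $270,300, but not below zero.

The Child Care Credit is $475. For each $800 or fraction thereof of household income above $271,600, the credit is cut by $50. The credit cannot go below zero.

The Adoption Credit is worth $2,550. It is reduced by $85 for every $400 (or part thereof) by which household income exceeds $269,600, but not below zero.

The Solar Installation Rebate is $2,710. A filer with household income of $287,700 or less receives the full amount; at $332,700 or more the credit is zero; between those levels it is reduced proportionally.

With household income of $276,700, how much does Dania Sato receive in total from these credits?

Energy Efficiency Rebate: 21% of the $6,400 excess over $270,300 is $1,344; credit = $4,175 − $1,344 = $2,831.
Child Care Credit: income exceeds $271,600 by $5,100, which is 7 full-or-partial $800 increments; reduction = 7 × $50 = $350, leaving $125.
Adoption Credit: income exceeds $269,600 by $7,100, which is 18 full-or-partial $400 increments; reduction = 18 × $85 = $1,530, leaving $1,020.
Solar Installation Rebate: $276,700 is at or below the $287,700 threshold, so the full $2,710 applies.
Total: $2,831 + $125 + $1,020 + $2,710 = $6,686.

$6,686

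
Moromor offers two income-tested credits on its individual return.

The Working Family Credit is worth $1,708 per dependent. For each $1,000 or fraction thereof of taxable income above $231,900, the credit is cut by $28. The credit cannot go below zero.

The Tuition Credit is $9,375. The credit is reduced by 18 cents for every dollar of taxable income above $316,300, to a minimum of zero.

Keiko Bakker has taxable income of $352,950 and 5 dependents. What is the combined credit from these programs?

$7,902

Working Family Credit: base = 5 × $1,708 = $8,540. income exceeds $231,900 by $121,050, which is 122 full-or-partial $1,000 increments; reduction = 122 × $28 = $3,416, leaving $5,124.
Tuition Credit: 18% of the $36,650 excess over $316,300 is $6,597; credit = $9,375 − $6,597 = $2,778.
Total: $5,124 + $2,778 = $7,902.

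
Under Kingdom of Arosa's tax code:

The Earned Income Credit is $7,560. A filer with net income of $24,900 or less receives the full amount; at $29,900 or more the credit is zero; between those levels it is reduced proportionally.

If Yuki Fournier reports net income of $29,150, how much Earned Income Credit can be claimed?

Earned Income Credit: $29,150 is $4,250 into a $5,000 phase-out range, leaving 750/5,000 of the credit: $7,560 × 750/5,000 = $1,134.

$1,134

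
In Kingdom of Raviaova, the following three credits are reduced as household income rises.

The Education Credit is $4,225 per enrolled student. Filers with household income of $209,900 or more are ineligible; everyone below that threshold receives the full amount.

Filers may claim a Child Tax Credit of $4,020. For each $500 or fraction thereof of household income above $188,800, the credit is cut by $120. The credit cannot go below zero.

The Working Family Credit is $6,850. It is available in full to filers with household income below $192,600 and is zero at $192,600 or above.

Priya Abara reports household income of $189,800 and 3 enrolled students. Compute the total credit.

Education Credit: base = 3 × $4,225 = $12,675. $189,800 is below the $209,900 cutoff, so the full $12,675 applies.
Child Tax Credit: income exceeds $188,800 by $1,000, which is 2 full-or-partial $500 increments; reduction = 2 × $120 = $240, leaving $3,780.
Working Family Credit: $189,800 is below the $192,600 cutoff, so the full $6,850 applies.
Total: $12,675 + $3,780 + $6,850 = $23,305.

$23,305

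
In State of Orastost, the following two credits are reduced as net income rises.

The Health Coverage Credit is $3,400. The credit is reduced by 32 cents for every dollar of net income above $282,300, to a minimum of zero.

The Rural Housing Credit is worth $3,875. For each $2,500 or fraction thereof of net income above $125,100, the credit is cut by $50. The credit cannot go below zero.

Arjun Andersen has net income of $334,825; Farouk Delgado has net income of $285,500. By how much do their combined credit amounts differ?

Arjun ($334,825): Health Coverage Credit: 32% of the $52,525 excess over $282,300 is $16,808 ≥ base, so the credit is $0. Rural Housing Credit: income exceeds $125,100 by $209,725 → 84 increments × $50 = $4,200 ≥ base, so the credit is $0. total $0 + $0 = $0
Farouk ($285,500): Health Coverage Credit: 32% of the $3,200 excess over $282,300 is $1,024; credit = $3,400 − $1,024 = $2,376. Rural Housing Credit: income exceeds $125,100 by $160,400, which is 65 full-or-partial $2,500 increments; reduction = 65 × $50 = $3,250, leaving $625. total $2,376 + $625 = $3,001
Difference: |$0 − $3,001| = $3,001.

$3,001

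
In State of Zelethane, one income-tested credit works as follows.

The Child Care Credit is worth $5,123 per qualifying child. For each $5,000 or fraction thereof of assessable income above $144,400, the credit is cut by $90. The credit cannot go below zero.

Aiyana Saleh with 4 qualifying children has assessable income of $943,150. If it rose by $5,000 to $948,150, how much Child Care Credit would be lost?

$90

At $943,150 — base = 4 × $5,123 = $20,492. income exceeds $144,400 by $798,750, which is 160 full-or-partial $5,000 increments; reduction = 160 × $90 = $14,400, leaving $6,092.
At $948,150 — base = 4 × $5,123 = $20,492. income exceeds $144,400 by $803,750, which is 161 full-or-partial $5,000 increments; reduction = 161 × $90 = $14,490, leaving $6,002.
Lost: $6,092 − $6,002 = $90.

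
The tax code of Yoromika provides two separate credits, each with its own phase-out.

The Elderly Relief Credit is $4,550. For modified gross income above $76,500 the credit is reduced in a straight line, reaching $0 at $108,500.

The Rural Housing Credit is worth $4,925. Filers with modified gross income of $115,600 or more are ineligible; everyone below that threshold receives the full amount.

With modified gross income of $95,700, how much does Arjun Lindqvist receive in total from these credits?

Elderly Relief Credit: $95,700 is $19,200 into a $32,000 phase-out range, leaving 12,800/32,000 of the credit: $4,550 × 12,800/32,000 = $1,820.
Rural Housing Credit: $95,700 is below the $115,600 cutoff, so the full $4,925 applies.
Total: $1,820 + $4,925 = $6,745.

$6,745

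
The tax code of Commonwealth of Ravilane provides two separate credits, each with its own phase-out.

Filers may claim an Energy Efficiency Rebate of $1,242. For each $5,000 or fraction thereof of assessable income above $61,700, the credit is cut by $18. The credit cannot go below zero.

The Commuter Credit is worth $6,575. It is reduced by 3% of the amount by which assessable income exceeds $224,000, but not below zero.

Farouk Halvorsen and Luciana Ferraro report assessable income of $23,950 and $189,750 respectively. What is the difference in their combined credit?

Farouk ($23,950): Energy Efficiency Rebate: $23,950 is at or below the $61,700 threshold, so the full $1,242 applies. Commuter Credit: $23,950 is at or below the $224,000 threshold, so the full $6,575 applies. total $1,242 + $6,575 = $7,817
Luciana ($189,750): Energy Efficiency Rebate: income exceeds $61,700 by $128,050, which is 26 full-or-partial $5,000 increments; reduction = 26 × $18 = $468, leaving $774. Commuter Credit: $189,750 is at or below the $224,000 threshold, so the full $6,575 applies. total $774 + $6,575 = $7,349
Difference: |$7,817 − $7,349| = $468.

$468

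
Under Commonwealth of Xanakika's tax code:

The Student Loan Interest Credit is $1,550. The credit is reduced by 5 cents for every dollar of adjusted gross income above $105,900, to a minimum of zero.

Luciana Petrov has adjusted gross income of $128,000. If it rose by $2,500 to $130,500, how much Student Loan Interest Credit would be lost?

At $128,000 — 5% of the $22,100 excess over $105,900 is $1,105; credit = $1,550 − $1,105 = $445.
At $130,500 — 5% of the $24,600 excess over $105,900 is $1,230; credit = $1,550 − $1,230 = $320.
Lost: $445 − $320 = $125.

$125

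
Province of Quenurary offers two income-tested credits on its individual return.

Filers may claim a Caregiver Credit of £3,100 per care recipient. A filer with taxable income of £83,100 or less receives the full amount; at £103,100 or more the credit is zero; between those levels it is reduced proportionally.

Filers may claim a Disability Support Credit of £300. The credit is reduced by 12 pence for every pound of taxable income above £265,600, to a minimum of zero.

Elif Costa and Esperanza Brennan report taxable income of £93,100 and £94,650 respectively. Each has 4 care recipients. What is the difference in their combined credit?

Elif (£93,100): Caregiver Credit: base = 4 × £3,100 = £12,400. £93,100 is £10,000 into a £20,000 phase-out range, leaving 10,000/20,000 of the credit: £12,400 × 10,000/20,000 = £6,200. Disability Support Credit: £93,100 is at or below the £265,600 threshold, so the full £300 applies. total £6,200 + £300 = £6,500
Esperanza (£94,650): Caregiver Credit: base = 4 × £3,100 = £12,400. £94,650 is £11,550 into a £20,000 phase-out range, leaving 8,450/20,000 of the credit: £12,400 × 8,450/20,000 = £5,239. Disability Support Credit: £94,650 is at or below the £265,600 threshold, so the full £300 applies. total £5,239 + £300 = £5,539
Difference: |£6,500 − £5,539| = £961.

£961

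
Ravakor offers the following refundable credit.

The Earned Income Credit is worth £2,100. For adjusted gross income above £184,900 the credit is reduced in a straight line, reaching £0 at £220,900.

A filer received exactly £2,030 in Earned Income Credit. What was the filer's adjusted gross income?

£2,030 is 2,030/2,100 of the full £2,100, so 70/2,100 of the £36,000 range has been used: income = £184,900 + £36,000 × 70/2,100 = £186,100.

£186,100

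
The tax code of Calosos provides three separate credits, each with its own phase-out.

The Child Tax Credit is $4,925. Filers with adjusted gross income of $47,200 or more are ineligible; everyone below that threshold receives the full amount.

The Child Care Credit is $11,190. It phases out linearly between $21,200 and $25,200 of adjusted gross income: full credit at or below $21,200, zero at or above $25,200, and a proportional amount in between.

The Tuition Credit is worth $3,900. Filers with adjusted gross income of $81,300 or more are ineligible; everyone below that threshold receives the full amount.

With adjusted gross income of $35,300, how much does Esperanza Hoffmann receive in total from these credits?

Child Tax Credit: $35,300 is below the $47,200 cutoff, so the full $4,925 applies.
Child Care Credit: $35,300 is at or above $25,200, so the credit is $0.
Tuition Credit: $35,300 is below the $81,300 cutoff, so the full $3,900 applies.
Total: $4,925 + $0 + $3,900 = $8,825.

$8,825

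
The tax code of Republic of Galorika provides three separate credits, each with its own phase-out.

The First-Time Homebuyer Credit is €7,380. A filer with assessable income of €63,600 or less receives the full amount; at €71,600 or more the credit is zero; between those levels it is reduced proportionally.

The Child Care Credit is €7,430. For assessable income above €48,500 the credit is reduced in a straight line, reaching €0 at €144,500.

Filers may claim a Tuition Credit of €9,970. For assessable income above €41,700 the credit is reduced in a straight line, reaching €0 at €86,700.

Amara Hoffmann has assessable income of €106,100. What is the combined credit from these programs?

First-Time Homebuyer Credit: €106,100 is at or above €71,600, so the credit is €0.
Child Care Credit: €106,100 is €57,600 into a €96,000 phase-out range, leaving 38,400/96,000 of the credit: €7,430 × 38,400/96,000 = €2,972.
Tuition Credit: €106,100 is at or above €86,700, so the credit is €0.
Total: €0 + €2,972 + €0 = €2,972.

€2,972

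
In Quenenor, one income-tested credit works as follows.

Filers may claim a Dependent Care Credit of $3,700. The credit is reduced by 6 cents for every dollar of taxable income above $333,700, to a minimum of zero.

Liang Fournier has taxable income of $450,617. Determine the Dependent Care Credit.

Dependent Care Credit: 6% of the $116,917 excess over $333,700 is $7,015.02 ≥ base, so the credit is $0.

$0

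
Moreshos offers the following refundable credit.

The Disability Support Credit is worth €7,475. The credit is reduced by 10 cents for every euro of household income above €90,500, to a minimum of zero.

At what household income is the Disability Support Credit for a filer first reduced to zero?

€165,250

The credit falls by 10% of each euro above €90,500, so it reaches zero when the excess is €7,475 / 10% = €74,750: income = €90,500 + €74,750 = €165,250.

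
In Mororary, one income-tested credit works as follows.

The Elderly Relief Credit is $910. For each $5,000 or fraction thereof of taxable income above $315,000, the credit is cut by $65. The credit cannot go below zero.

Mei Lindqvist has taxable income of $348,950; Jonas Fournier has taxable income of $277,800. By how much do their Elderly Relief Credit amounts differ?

$455

Mei ($348,950): Elderly Relief Credit: income exceeds $315,000 by $33,950, which is 7 full-or-partial $5,000 increments; reduction = 7 × $65 = $455, leaving $455.
Jonas ($277,800): Elderly Relief Credit: $277,800 is at or below the $315,000 threshold, so the full $910 applies.
Difference: |$455 − $910| = $455.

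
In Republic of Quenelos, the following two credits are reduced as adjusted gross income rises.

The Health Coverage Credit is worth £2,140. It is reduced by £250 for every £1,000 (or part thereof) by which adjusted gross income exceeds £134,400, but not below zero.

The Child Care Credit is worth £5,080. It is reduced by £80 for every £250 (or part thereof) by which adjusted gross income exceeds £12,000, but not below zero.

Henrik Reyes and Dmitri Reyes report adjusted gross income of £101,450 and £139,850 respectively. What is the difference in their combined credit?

£1,500

Henrik (£101,450): Health Coverage Credit: £101,450 is at or below the £134,400 threshold, so the full £2,140 applies. Child Care Credit: income exceeds £12,000 by £89,450 → 358 increments × £80 = £28,640 ≥ base, so the credit is £0. total £2,140 + £0 = £2,140
Dmitri (£139,850): Health Coverage Credit: income exceeds £134,400 by £5,450, which is 6 full-or-partial £1,000 increments; reduction = 6 × £250 = £1,500, leaving £640. Child Care Credit: income exceeds £12,000 by £127,850 → 512 increments × £80 = £40,960 ≥ base, so the credit is £0. total £640 + £0 = £640
Difference: |£2,140 − £640| = £1,500.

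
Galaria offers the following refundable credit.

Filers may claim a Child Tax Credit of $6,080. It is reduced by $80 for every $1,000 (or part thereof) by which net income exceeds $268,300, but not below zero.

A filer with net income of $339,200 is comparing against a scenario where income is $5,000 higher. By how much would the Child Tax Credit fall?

At $339,200 — income exceeds $268,300 by $70,900, which is 71 full-or-partial $1,000 increments; reduction = 71 × $80 = $5,680, leaving $400.
At $344,200 — income exceeds $268,300 by $75,900 → 76 increments × $80 = $6,080 ≥ base, so the credit is $0.
Lost: $400 − $0 = $400.

$400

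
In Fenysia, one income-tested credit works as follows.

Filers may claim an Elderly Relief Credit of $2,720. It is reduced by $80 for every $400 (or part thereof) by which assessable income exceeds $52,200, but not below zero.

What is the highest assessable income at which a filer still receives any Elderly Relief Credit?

$65,400

After 33 increments the reduction is 33 × $80 = $2,640, leaving $80; one more increment wipes it out. Increment 33 ends at excess 33 × $400 = $13,200, so the highest qualifying income is $52,200 + $13,200 = $65,400.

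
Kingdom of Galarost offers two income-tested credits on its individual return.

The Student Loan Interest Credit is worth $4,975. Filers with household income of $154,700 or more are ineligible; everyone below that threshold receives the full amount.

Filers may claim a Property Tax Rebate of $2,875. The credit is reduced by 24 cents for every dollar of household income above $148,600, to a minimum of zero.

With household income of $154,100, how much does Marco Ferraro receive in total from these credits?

$6,530

Student Loan Interest Credit: $154,100 is below the $154,700 cutoff, so the full $4,975 applies.
Property Tax Rebate: 24% of the $5,500 excess over $148,600 is $1,320; credit = $2,875 − $1,320 = $1,555.
Total: $4,975 + $1,555 = $6,530.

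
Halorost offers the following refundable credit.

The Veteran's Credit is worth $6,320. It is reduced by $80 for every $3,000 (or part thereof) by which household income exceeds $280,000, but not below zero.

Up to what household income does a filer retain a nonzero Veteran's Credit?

$514,000

After 78 increments the reduction is 78 × $80 = $6,240, leaving $80; one more increment wipes it out. Increment 78 ends at excess 78 × $3,000 = $234,000, so the highest qualifying income is $280,000 + $234,000 = $514,000.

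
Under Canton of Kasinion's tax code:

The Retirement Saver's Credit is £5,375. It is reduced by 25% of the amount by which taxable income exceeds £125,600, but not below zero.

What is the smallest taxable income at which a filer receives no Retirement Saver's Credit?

£147,100

The credit falls by 25% of each pound above £125,600, so it reaches zero when the excess is £5,375 / 25% = £21,500: income = £125,600 + £21,500 = £147,100.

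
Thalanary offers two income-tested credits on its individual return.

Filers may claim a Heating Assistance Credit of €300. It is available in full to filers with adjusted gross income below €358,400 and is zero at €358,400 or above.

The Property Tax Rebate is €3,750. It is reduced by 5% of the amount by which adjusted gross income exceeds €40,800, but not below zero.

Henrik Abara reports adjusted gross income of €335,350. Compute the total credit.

€300

Heating Assistance Credit: €335,350 is below the €358,400 cutoff, so the full €300 applies.
Property Tax Rebate: 5% of the €294,550 excess over €40,800 is €14,727.50 ≥ base, so the credit is €0.
Total: €300 + €0 = €300.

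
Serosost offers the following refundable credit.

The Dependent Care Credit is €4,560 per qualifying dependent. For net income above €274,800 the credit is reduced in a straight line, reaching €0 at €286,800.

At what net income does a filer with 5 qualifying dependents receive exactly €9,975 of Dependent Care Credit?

€281,550

Full credit = 5 × €4,560 = €22,800.
€9,975 is 9,975/22,800 of the full €22,800, so 12,825/22,800 of the €12,000 range has been used: income = €274,800 + €12,000 × 12,825/22,800 = €281,550.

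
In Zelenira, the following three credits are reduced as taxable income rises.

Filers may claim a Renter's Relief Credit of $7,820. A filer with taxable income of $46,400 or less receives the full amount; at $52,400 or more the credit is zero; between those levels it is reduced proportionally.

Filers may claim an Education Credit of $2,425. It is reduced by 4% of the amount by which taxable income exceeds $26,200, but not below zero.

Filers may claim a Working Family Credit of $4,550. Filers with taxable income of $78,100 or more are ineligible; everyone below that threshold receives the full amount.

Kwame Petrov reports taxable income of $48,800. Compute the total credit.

Renter's Relief Credit: $48,800 is $2,400 into a $6,000 phase-out range, leaving 3,600/6,000 of the credit: $7,820 × 3,600/6,000 = $4,692.
Education Credit: 4% of the $22,600 excess over $26,200 is $904; credit = $2,425 − $904 = $1,521.
Working Family Credit: $48,800 is below the $78,100 cutoff, so the full $4,550 applies.
Total: $4,692 + $1,521 + $4,550 = $10,763.

$10,763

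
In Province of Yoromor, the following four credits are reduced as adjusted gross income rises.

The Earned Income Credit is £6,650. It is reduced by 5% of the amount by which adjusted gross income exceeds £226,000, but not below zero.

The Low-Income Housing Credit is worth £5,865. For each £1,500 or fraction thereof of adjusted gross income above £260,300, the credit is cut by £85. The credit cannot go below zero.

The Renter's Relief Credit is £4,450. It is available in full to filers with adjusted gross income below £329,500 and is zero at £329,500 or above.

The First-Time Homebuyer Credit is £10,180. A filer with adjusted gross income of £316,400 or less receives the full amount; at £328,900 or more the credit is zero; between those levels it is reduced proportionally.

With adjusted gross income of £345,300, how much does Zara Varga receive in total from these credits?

Earned Income Credit: 5% of the £119,300 excess over £226,000 is £5,965; credit = £6,650 − £5,965 = £685.
Low-Income Housing Credit: income exceeds £260,300 by £85,000, which is 57 full-or-partial £1,500 increments; reduction = 57 × £85 = £4,845, leaving £1,020.
Renter's Relief Credit: £345,300 meets or exceeds the £329,500 cutoff, so the credit is £0.
First-Time Homebuyer Credit: £345,300 is at or above £328,900, so the credit is £0.
Total: £685 + £1,020 + £0 + £0 = £1,705.

£1,705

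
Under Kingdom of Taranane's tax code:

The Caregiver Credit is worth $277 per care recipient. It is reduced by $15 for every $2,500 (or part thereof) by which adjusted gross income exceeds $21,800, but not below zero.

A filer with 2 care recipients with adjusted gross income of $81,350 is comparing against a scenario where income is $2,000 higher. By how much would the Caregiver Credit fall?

$15

At $81,350 — base = 2 × $277 = $554. income exceeds $21,800 by $59,550, which is 24 full-or-partial $2,500 increments; reduction = 24 × $15 = $360, leaving $194.
At $83,350 — base = 2 × $277 = $554. income exceeds $21,800 by $61,550, which is 25 full-or-partial $2,500 increments; reduction = 25 × $15 = $375, leaving $179.
Lost: $194 − $179 = $15.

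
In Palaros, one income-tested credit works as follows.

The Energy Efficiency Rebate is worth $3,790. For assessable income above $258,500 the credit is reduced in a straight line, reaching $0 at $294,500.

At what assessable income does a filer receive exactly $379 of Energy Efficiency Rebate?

$290,900

$379 is 379/3,790 of the full $3,790, so 3,411/3,790 of the $36,000 range has been used: income = $258,500 + $36,000 × 3,411/3,790 = $290,900.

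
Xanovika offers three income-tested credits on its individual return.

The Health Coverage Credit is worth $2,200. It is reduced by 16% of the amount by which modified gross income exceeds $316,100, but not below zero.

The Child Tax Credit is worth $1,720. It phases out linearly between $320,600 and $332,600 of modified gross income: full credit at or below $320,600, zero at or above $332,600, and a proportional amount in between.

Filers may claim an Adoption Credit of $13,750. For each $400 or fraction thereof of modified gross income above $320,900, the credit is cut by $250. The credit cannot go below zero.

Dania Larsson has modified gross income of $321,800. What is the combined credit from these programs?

Health Coverage Credit: 16% of the $5,700 excess over $316,100 is $912; credit = $2,200 − $912 = $1,288.
Child Tax Credit: $321,800 is $1,200 into a $12,000 phase-out range, leaving 10,800/12,000 of the credit: $1,720 × 10,800/12,000 = $1,548.
Adoption Credit: income exceeds $320,900 by $900, which is 3 full-or-partial $400 increments; reduction = 3 × $250 = $750, leaving $13,000.
Total: $1,288 + $1,548 + $13,000 = $15,836.

$15,836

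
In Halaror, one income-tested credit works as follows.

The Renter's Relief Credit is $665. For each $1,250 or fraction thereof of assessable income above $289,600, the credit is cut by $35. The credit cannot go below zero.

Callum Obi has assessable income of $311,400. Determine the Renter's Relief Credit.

$35

Renter's Relief Credit: income exceeds $289,600 by $21,800, which is 18 full-or-partial $1,250 increments; reduction = 18 × $35 = $630, leaving $35.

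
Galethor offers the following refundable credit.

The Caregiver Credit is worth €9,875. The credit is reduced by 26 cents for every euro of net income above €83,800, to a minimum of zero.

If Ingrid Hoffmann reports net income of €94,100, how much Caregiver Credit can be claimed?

Caregiver Credit: 26% of the €10,300 excess over €83,800 is €2,678; credit = €9,875 − €2,678 = €7,197.

€7,197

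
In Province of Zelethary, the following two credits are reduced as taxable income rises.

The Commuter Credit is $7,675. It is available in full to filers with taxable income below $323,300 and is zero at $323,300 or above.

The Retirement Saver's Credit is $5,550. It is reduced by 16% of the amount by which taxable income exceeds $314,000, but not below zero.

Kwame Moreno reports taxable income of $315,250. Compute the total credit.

$13,025

Commuter Credit: $315,250 is below the $323,300 cutoff, so the full $7,675 applies.
Retirement Saver's Credit: 16% of the $1,250 excess over $314,000 is $200; credit = $5,550 − $200 = $5,350.
Total: $7,675 + $5,350 = $13,025.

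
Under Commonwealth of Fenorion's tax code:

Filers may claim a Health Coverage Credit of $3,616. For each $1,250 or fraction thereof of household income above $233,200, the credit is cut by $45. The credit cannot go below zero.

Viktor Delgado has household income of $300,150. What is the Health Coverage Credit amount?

$1,186

Health Coverage Credit: income exceeds $233,200 by $66,950, which is 54 full-or-partial $1,250 increments; reduction = 54 × $45 = $2,430, leaving $1,186.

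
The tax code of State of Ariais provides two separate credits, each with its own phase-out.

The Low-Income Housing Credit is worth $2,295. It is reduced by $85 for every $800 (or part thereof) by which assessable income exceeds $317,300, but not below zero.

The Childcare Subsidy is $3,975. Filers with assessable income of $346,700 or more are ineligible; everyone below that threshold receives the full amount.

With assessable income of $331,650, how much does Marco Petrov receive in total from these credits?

Low-Income Housing Credit: income exceeds $317,300 by $14,350, which is 18 full-or-partial $800 increments; reduction = 18 × $85 = $1,530, leaving $765.
Childcare Subsidy: $331,650 is below the $346,700 cutoff, so the full $3,975 applies.
Total: $765 + $3,975 = $4,740.

$4,740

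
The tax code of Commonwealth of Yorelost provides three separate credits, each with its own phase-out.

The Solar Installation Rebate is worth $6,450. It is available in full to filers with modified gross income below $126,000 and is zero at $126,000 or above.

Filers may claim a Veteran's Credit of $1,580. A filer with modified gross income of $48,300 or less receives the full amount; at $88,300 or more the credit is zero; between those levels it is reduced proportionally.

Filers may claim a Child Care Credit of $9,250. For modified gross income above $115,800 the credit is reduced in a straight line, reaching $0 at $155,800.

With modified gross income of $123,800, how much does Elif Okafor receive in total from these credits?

$13,850

Solar Installation Rebate: $123,800 is below the $126,000 cutoff, so the full $6,450 applies.
Veteran's Credit: $123,800 is at or above $88,300, so the credit is $0.
Child Care Credit: $123,800 is $8,000 into a $40,000 phase-out range, leaving 32,000/40,000 of the credit: $9,250 × 32,000/40,000 = $7,400.
Total: $6,450 + $0 + $7,400 = $13,850.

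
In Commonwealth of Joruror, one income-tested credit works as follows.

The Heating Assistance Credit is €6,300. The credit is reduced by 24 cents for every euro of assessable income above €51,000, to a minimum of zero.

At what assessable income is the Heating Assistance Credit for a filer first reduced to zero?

€77,250

The credit falls by 24% of each euro above €51,000, so it reaches zero when the excess is €6,300 / 24% = €26,250: income = €51,000 + €26,250 = €77,250.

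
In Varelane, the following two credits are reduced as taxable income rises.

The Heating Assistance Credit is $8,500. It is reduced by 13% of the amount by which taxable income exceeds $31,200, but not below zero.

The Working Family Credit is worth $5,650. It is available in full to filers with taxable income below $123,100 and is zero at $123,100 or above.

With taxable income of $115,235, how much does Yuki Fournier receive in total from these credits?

$5,650

Heating Assistance Credit: 13% of the $84,035 excess over $31,200 is $10,924.55 ≥ base, so the credit is $0.
Working Family Credit: $115,235 is below the $123,100 cutoff, so the full $5,650 applies.
Total: $0 + $5,650 = $5,650.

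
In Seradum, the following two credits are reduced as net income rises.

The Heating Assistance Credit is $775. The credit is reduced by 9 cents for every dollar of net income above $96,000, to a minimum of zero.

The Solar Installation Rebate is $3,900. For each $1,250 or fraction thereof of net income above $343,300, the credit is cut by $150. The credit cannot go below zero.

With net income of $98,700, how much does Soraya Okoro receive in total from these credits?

Heating Assistance Credit: 9% of the $2,700 excess over $96,000 is $243; credit = $775 − $243 = $532.
Solar Installation Rebate: $98,700 is at or below the $343,300 threshold, so the full $3,900 applies.
Total: $532 + $3,900 = $4,432.

$4,432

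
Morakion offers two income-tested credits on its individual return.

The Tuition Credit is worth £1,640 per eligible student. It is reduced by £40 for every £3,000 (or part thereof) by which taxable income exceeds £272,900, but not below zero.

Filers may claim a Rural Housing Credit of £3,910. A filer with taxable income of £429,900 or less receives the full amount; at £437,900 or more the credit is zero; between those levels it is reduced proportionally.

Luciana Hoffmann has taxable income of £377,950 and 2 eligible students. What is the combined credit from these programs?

Tuition Credit: base = 2 × £1,640 = £3,280. income exceeds £272,900 by £105,050, which is 36 full-or-partial £3,000 increments; reduction = 36 × £40 = £1,440, leaving £1,840.
Rural Housing Credit: £377,950 is at or below the £429,900 threshold, so the full £3,910 applies.
Total: £1,840 + £3,910 = £5,750.

£5,750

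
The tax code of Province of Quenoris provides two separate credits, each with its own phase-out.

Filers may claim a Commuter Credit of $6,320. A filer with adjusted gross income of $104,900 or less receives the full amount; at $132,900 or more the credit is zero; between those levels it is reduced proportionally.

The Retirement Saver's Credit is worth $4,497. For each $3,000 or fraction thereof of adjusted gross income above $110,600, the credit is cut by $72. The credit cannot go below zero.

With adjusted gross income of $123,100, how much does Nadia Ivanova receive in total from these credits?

Commuter Credit: $123,100 is $18,200 into a $28,000 phase-out range, leaving 9,800/28,000 of the credit: $6,320 × 9,800/28,000 = $2,212.
Retirement Saver's Credit: income exceeds $110,600 by $12,500, which is 5 full-or-partial $3,000 increments; reduction = 5 × $72 = $360, leaving $4,137.
Total: $2,212 + $4,137 = $6,349.

$6,349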